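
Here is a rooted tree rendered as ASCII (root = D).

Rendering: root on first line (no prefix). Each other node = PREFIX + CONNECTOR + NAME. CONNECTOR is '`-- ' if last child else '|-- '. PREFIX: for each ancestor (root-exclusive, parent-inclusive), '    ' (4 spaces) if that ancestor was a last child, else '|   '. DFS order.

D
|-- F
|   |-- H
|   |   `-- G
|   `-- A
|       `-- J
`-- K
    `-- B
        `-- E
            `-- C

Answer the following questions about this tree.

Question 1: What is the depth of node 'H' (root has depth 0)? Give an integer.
Answer: 2

Derivation:
Path from root to H: D -> F -> H
Depth = number of edges = 2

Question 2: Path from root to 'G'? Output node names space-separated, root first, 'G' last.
Walk down from root: D -> F -> H -> G

Answer: D F H G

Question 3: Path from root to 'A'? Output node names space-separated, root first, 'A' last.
Walk down from root: D -> F -> A

Answer: D F A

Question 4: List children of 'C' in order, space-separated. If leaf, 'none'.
Node C's children (from adjacency): (leaf)

Answer: none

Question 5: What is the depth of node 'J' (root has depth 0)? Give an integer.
Answer: 3

Derivation:
Path from root to J: D -> F -> A -> J
Depth = number of edges = 3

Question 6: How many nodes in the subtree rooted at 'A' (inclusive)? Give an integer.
Subtree rooted at A contains: A, J
Count = 2

Answer: 2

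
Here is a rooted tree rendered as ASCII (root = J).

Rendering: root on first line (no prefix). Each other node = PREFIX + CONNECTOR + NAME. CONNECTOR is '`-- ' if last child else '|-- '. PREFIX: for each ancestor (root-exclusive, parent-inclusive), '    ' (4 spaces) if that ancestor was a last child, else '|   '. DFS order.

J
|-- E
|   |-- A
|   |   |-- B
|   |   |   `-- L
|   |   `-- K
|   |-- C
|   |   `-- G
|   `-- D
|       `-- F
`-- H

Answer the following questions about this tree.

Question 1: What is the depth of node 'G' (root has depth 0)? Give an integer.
Answer: 3

Derivation:
Path from root to G: J -> E -> C -> G
Depth = number of edges = 3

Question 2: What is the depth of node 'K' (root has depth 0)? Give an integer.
Answer: 3

Derivation:
Path from root to K: J -> E -> A -> K
Depth = number of edges = 3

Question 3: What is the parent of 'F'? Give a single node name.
Answer: D

Derivation:
Scan adjacency: F appears as child of D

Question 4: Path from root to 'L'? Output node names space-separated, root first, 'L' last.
Walk down from root: J -> E -> A -> B -> L

Answer: J E A B L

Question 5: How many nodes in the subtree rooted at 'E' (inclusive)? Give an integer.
Answer: 9

Derivation:
Subtree rooted at E contains: A, B, C, D, E, F, G, K, L
Count = 9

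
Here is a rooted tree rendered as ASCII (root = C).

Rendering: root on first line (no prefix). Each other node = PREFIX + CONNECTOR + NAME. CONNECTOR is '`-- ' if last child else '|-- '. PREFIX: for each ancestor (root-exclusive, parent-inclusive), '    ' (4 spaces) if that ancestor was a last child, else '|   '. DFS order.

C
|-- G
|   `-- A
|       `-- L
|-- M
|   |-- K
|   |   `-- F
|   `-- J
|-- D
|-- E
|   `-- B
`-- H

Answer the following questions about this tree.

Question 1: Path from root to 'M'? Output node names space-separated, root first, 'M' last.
Walk down from root: C -> M

Answer: C M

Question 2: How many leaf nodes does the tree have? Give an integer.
Leaves (nodes with no children): B, D, F, H, J, L

Answer: 6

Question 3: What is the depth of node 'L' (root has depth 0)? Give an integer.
Path from root to L: C -> G -> A -> L
Depth = number of edges = 3

Answer: 3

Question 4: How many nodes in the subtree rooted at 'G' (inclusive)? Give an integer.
Subtree rooted at G contains: A, G, L
Count = 3

Answer: 3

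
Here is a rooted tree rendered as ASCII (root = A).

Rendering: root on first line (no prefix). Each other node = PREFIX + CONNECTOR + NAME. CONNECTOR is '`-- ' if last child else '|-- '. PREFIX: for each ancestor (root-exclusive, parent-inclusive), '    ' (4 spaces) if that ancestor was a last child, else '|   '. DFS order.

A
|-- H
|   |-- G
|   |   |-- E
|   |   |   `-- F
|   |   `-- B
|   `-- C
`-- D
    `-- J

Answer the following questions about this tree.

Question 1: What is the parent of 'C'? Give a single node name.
Scan adjacency: C appears as child of H

Answer: H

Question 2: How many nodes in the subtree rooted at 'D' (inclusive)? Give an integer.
Answer: 2

Derivation:
Subtree rooted at D contains: D, J
Count = 2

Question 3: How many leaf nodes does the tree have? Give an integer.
Leaves (nodes with no children): B, C, F, J

Answer: 4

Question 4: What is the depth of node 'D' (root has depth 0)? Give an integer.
Answer: 1

Derivation:
Path from root to D: A -> D
Depth = number of edges = 1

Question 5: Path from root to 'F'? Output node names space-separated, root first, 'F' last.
Answer: A H G E F

Derivation:
Walk down from root: A -> H -> G -> E -> F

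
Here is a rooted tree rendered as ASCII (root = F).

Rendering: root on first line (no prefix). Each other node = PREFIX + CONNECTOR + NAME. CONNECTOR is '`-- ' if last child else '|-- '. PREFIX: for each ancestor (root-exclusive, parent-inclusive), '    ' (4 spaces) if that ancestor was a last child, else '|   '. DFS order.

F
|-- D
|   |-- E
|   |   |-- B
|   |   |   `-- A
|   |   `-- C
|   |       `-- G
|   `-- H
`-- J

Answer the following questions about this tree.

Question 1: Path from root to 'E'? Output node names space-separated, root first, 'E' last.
Answer: F D E

Derivation:
Walk down from root: F -> D -> E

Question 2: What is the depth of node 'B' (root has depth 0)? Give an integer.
Path from root to B: F -> D -> E -> B
Depth = number of edges = 3

Answer: 3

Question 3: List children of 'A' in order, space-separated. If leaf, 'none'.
Answer: none

Derivation:
Node A's children (from adjacency): (leaf)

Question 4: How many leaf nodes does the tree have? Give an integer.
Leaves (nodes with no children): A, G, H, J

Answer: 4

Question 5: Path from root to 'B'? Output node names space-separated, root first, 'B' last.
Answer: F D E B

Derivation:
Walk down from root: F -> D -> E -> B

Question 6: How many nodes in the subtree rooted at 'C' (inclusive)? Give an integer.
Answer: 2

Derivation:
Subtree rooted at C contains: C, G
Count = 2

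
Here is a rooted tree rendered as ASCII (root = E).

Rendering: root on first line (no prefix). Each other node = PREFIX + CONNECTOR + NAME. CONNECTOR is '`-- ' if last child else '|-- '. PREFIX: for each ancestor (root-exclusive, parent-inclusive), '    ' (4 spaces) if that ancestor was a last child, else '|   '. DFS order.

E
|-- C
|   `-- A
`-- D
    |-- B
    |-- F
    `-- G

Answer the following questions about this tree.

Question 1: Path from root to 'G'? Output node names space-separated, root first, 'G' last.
Walk down from root: E -> D -> G

Answer: E D G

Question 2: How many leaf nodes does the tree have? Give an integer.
Leaves (nodes with no children): A, B, F, G

Answer: 4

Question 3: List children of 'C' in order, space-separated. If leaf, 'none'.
Node C's children (from adjacency): A

Answer: A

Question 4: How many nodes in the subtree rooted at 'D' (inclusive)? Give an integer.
Subtree rooted at D contains: B, D, F, G
Count = 4

Answer: 4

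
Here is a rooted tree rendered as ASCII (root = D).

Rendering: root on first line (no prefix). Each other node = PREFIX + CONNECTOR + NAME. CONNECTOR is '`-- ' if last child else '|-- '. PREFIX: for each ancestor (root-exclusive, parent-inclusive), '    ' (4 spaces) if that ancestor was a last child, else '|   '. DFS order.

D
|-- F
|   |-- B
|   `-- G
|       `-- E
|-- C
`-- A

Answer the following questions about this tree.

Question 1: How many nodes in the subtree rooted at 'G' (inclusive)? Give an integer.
Answer: 2

Derivation:
Subtree rooted at G contains: E, G
Count = 2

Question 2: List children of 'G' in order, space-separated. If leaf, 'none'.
Answer: E

Derivation:
Node G's children (from adjacency): E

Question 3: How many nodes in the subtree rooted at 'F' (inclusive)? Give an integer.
Answer: 4

Derivation:
Subtree rooted at F contains: B, E, F, G
Count = 4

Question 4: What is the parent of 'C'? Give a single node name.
Answer: D

Derivation:
Scan adjacency: C appears as child of D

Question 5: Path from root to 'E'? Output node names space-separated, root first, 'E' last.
Answer: D F G E

Derivation:
Walk down from root: D -> F -> G -> E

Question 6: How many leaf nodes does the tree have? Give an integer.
Answer: 4

Derivation:
Leaves (nodes with no children): A, B, C, E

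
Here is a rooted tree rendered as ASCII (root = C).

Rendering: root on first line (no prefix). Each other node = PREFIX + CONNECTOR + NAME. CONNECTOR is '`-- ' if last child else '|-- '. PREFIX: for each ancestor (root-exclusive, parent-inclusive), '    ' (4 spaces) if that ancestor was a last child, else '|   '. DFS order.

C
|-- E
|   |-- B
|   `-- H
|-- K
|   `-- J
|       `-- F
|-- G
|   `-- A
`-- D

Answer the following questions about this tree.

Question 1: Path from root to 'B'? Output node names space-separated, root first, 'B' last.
Answer: C E B

Derivation:
Walk down from root: C -> E -> B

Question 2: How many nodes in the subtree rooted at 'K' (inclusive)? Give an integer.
Answer: 3

Derivation:
Subtree rooted at K contains: F, J, K
Count = 3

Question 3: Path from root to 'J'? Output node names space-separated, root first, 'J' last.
Walk down from root: C -> K -> J

Answer: C K J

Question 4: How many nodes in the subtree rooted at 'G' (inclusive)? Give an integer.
Subtree rooted at G contains: A, G
Count = 2

Answer: 2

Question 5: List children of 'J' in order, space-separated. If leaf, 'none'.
Node J's children (from adjacency): F

Answer: F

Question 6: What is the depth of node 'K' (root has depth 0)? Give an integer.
Path from root to K: C -> K
Depth = number of edges = 1

Answer: 1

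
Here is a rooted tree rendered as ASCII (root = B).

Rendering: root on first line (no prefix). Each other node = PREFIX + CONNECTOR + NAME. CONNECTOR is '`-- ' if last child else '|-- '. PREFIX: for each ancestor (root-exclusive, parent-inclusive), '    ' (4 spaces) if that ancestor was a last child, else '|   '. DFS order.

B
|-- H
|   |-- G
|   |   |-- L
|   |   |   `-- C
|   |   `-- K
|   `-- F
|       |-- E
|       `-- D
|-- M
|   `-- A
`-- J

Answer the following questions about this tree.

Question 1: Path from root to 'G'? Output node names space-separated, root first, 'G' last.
Answer: B H G

Derivation:
Walk down from root: B -> H -> G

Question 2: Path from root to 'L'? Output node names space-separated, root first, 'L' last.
Answer: B H G L

Derivation:
Walk down from root: B -> H -> G -> L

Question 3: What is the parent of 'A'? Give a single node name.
Scan adjacency: A appears as child of M

Answer: M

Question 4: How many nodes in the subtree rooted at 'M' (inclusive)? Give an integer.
Subtree rooted at M contains: A, M
Count = 2

Answer: 2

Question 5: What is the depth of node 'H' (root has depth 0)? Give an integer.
Answer: 1

Derivation:
Path from root to H: B -> H
Depth = number of edges = 1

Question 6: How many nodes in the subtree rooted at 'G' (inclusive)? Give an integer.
Subtree rooted at G contains: C, G, K, L
Count = 4

Answer: 4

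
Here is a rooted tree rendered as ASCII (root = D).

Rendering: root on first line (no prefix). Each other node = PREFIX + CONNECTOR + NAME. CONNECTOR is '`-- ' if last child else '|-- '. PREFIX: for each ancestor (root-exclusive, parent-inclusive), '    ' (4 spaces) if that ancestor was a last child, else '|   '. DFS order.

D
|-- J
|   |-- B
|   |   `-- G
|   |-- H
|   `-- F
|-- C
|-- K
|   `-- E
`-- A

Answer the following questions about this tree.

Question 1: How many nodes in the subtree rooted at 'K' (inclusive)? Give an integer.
Subtree rooted at K contains: E, K
Count = 2

Answer: 2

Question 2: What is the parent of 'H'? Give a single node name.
Answer: J

Derivation:
Scan adjacency: H appears as child of J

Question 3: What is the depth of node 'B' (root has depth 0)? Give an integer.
Path from root to B: D -> J -> B
Depth = number of edges = 2

Answer: 2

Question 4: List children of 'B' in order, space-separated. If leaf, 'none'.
Answer: G

Derivation:
Node B's children (from adjacency): G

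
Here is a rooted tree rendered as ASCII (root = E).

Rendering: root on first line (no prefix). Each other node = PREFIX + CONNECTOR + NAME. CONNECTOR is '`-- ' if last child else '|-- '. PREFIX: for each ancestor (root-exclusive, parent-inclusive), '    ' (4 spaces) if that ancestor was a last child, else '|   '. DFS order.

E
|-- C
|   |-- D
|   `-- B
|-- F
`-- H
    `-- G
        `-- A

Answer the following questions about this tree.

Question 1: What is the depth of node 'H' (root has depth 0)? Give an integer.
Path from root to H: E -> H
Depth = number of edges = 1

Answer: 1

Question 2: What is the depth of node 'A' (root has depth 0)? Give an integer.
Answer: 3

Derivation:
Path from root to A: E -> H -> G -> A
Depth = number of edges = 3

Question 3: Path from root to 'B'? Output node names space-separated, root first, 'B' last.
Walk down from root: E -> C -> B

Answer: E C B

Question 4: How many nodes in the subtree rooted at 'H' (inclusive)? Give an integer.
Subtree rooted at H contains: A, G, H
Count = 3

Answer: 3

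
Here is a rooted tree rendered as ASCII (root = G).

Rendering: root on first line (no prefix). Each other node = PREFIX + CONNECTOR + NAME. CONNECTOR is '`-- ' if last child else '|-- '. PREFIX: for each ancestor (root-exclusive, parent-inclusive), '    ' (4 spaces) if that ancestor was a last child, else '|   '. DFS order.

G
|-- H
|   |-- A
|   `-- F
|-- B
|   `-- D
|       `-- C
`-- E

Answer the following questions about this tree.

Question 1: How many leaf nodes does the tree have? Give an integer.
Leaves (nodes with no children): A, C, E, F

Answer: 4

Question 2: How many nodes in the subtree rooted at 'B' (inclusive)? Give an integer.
Answer: 3

Derivation:
Subtree rooted at B contains: B, C, D
Count = 3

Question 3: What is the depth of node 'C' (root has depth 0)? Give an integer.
Answer: 3

Derivation:
Path from root to C: G -> B -> D -> C
Depth = number of edges = 3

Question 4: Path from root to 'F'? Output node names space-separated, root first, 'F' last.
Walk down from root: G -> H -> F

Answer: G H F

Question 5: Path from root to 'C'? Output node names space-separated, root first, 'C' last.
Walk down from root: G -> B -> D -> C

Answer: G B D C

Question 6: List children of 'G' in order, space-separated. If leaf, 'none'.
Node G's children (from adjacency): H, B, E

Answer: H B E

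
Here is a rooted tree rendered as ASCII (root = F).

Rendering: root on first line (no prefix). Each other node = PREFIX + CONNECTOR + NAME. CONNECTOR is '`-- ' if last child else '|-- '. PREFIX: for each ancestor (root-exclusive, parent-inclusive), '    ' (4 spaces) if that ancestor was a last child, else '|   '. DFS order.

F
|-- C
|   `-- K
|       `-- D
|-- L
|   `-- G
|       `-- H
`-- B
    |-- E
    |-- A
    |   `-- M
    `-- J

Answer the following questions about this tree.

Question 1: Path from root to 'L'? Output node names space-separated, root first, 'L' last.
Walk down from root: F -> L

Answer: F L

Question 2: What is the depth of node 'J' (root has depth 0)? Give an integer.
Path from root to J: F -> B -> J
Depth = number of edges = 2

Answer: 2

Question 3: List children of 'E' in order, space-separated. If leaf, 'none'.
Node E's children (from adjacency): (leaf)

Answer: none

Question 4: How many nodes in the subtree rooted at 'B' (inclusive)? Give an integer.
Subtree rooted at B contains: A, B, E, J, M
Count = 5

Answer: 5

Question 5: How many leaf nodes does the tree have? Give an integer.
Leaves (nodes with no children): D, E, H, J, M

Answer: 5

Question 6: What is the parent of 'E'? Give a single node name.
Scan adjacency: E appears as child of B

Answer: B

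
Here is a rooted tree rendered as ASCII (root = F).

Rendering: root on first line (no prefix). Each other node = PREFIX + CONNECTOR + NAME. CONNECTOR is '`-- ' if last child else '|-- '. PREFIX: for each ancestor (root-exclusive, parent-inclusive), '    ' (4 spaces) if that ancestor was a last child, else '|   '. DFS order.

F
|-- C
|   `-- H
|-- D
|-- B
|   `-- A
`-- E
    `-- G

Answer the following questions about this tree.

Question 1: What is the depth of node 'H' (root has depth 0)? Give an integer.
Answer: 2

Derivation:
Path from root to H: F -> C -> H
Depth = number of edges = 2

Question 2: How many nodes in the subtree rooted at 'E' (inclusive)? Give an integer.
Answer: 2

Derivation:
Subtree rooted at E contains: E, G
Count = 2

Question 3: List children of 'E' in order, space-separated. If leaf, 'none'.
Answer: G

Derivation:
Node E's children (from adjacency): G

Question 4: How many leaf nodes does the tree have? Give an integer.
Leaves (nodes with no children): A, D, G, H

Answer: 4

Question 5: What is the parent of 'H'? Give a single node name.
Answer: C

Derivation:
Scan adjacency: H appears as child of C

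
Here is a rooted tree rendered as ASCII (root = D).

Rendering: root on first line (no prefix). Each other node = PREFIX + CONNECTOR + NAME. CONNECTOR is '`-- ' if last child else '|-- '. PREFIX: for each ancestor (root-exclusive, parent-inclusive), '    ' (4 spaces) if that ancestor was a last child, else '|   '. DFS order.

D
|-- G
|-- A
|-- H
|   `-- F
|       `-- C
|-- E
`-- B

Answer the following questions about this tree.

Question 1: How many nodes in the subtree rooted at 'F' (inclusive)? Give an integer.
Subtree rooted at F contains: C, F
Count = 2

Answer: 2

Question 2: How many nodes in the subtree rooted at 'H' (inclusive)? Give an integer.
Answer: 3

Derivation:
Subtree rooted at H contains: C, F, H
Count = 3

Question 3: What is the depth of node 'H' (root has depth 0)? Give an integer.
Path from root to H: D -> H
Depth = number of edges = 1

Answer: 1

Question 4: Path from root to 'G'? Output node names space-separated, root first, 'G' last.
Walk down from root: D -> G

Answer: D G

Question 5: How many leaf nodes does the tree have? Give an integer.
Answer: 5

Derivation:
Leaves (nodes with no children): A, B, C, E, G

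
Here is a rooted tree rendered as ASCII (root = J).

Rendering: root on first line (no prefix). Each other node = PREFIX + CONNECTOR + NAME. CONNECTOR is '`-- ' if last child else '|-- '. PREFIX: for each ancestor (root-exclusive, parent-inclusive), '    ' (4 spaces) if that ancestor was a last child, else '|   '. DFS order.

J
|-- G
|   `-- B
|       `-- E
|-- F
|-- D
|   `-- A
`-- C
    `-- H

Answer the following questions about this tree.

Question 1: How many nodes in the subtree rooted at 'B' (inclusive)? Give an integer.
Answer: 2

Derivation:
Subtree rooted at B contains: B, E
Count = 2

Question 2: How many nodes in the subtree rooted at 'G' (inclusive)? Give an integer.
Subtree rooted at G contains: B, E, G
Count = 3

Answer: 3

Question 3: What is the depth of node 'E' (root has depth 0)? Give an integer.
Answer: 3

Derivation:
Path from root to E: J -> G -> B -> E
Depth = number of edges = 3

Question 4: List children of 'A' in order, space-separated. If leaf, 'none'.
Node A's children (from adjacency): (leaf)

Answer: none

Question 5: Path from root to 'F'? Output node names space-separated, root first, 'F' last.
Walk down from root: J -> F

Answer: J F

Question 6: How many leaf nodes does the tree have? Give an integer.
Answer: 4

Derivation:
Leaves (nodes with no children): A, E, F, H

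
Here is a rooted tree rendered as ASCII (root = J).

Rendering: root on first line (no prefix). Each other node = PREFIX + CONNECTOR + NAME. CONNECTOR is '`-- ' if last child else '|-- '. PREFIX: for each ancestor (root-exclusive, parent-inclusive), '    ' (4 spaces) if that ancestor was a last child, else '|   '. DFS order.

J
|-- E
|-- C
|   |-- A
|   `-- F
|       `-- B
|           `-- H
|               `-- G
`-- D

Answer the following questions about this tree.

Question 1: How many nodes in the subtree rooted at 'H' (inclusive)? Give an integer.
Answer: 2

Derivation:
Subtree rooted at H contains: G, H
Count = 2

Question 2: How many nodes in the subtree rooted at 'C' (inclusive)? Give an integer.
Answer: 6

Derivation:
Subtree rooted at C contains: A, B, C, F, G, H
Count = 6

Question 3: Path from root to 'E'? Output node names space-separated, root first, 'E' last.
Walk down from root: J -> E

Answer: J E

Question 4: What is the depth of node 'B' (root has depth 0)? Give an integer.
Path from root to B: J -> C -> F -> B
Depth = number of edges = 3

Answer: 3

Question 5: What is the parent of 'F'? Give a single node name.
Scan adjacency: F appears as child of C

Answer: C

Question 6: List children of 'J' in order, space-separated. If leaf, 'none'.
Node J's children (from adjacency): E, C, D

Answer: E C D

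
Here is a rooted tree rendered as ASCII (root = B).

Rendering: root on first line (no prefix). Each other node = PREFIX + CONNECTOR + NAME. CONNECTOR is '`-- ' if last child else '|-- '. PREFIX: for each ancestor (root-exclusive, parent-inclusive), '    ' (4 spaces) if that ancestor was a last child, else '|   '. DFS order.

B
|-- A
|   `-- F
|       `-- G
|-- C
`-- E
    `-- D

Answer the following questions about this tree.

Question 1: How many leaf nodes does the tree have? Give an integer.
Answer: 3

Derivation:
Leaves (nodes with no children): C, D, G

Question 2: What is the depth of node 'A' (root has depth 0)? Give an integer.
Answer: 1

Derivation:
Path from root to A: B -> A
Depth = number of edges = 1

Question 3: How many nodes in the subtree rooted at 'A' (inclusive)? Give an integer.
Answer: 3

Derivation:
Subtree rooted at A contains: A, F, G
Count = 3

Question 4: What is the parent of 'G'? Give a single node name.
Answer: F

Derivation:
Scan adjacency: G appears as child of F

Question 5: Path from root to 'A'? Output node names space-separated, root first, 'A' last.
Answer: B A

Derivation:
Walk down from root: B -> A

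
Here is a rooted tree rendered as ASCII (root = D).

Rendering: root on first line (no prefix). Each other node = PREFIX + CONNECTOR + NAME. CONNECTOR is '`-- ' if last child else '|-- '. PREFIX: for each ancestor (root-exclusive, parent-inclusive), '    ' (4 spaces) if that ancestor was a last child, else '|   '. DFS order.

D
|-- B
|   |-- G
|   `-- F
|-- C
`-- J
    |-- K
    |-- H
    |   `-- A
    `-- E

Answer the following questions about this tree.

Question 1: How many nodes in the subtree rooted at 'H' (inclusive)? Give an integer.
Subtree rooted at H contains: A, H
Count = 2

Answer: 2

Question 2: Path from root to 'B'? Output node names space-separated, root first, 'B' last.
Answer: D B

Derivation:
Walk down from root: D -> B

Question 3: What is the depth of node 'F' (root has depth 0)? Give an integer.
Answer: 2

Derivation:
Path from root to F: D -> B -> F
Depth = number of edges = 2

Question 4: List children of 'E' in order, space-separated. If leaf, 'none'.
Answer: none

Derivation:
Node E's children (from adjacency): (leaf)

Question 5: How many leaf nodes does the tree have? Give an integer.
Leaves (nodes with no children): A, C, E, F, G, K

Answer: 6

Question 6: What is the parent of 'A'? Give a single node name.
Scan adjacency: A appears as child of H

Answer: H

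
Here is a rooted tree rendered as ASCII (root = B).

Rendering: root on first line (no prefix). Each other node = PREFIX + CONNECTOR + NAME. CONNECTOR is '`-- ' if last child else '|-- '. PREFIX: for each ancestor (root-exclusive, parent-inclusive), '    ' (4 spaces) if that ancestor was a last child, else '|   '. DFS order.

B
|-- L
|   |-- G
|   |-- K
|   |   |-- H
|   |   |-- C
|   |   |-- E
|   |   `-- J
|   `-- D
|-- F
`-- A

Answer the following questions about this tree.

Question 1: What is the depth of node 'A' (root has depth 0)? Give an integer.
Path from root to A: B -> A
Depth = number of edges = 1

Answer: 1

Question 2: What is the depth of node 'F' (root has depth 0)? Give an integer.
Path from root to F: B -> F
Depth = number of edges = 1

Answer: 1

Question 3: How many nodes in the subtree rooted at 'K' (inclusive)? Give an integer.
Subtree rooted at K contains: C, E, H, J, K
Count = 5

Answer: 5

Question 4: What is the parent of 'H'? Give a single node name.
Answer: K

Derivation:
Scan adjacency: H appears as child of K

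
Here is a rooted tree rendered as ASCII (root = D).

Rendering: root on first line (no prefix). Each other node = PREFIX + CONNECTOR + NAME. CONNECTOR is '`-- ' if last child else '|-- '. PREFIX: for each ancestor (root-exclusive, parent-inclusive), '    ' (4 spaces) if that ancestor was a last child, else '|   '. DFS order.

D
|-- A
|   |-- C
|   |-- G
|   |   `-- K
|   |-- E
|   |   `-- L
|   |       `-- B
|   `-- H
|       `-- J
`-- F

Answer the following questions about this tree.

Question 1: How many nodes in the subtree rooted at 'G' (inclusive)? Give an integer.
Answer: 2

Derivation:
Subtree rooted at G contains: G, K
Count = 2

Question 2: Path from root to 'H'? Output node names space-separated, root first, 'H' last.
Walk down from root: D -> A -> H

Answer: D A H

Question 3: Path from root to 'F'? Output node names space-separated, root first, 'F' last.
Answer: D F

Derivation:
Walk down from root: D -> F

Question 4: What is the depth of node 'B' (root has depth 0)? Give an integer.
Answer: 4

Derivation:
Path from root to B: D -> A -> E -> L -> B
Depth = number of edges = 4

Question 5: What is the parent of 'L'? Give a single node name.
Scan adjacency: L appears as child of E

Answer: E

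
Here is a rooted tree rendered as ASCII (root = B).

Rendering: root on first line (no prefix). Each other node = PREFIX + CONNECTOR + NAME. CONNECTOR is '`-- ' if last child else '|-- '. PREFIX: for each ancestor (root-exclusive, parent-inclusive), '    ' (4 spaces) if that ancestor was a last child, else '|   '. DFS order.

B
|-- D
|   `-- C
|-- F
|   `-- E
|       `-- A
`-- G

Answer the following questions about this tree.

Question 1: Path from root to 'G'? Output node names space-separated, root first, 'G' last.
Answer: B G

Derivation:
Walk down from root: B -> G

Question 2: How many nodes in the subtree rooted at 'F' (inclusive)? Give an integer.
Answer: 3

Derivation:
Subtree rooted at F contains: A, E, F
Count = 3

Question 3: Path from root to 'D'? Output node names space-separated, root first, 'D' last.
Answer: B D

Derivation:
Walk down from root: B -> D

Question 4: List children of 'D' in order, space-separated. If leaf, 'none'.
Node D's children (from adjacency): C

Answer: C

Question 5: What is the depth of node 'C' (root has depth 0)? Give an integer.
Answer: 2

Derivation:
Path from root to C: B -> D -> C
Depth = number of edges = 2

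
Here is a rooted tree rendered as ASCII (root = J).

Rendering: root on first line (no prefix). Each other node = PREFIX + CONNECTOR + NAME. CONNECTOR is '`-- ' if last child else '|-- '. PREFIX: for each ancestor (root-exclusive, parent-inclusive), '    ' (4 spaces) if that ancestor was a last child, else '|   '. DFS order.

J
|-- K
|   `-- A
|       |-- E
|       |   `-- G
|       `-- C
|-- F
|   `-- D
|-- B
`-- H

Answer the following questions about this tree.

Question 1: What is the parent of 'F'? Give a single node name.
Scan adjacency: F appears as child of J

Answer: J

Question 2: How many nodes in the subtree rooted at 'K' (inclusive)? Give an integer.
Subtree rooted at K contains: A, C, E, G, K
Count = 5

Answer: 5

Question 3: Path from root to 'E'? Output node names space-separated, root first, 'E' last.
Walk down from root: J -> K -> A -> E

Answer: J K A E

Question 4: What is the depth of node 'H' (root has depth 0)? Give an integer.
Answer: 1

Derivation:
Path from root to H: J -> H
Depth = number of edges = 1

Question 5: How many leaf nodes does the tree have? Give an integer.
Answer: 5

Derivation:
Leaves (nodes with no children): B, C, D, G, H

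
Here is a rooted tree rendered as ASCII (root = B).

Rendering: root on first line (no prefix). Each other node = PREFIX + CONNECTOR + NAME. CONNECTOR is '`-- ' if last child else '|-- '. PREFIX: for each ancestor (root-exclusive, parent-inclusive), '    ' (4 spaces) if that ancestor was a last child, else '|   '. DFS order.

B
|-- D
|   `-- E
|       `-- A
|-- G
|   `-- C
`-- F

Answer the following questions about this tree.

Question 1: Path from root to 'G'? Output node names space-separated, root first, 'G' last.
Answer: B G

Derivation:
Walk down from root: B -> G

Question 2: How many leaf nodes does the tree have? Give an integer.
Leaves (nodes with no children): A, C, F

Answer: 3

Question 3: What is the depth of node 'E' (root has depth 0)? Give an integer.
Path from root to E: B -> D -> E
Depth = number of edges = 2

Answer: 2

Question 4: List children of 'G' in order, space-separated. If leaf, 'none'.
Answer: C

Derivation:
Node G's children (from adjacency): C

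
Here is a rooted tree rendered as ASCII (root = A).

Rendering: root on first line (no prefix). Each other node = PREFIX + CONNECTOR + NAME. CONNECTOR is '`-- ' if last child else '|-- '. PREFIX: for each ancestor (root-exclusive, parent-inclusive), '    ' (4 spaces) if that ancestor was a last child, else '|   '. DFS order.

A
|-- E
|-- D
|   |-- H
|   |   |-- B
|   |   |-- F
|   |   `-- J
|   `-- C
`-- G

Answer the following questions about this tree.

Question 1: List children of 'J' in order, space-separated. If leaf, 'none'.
Node J's children (from adjacency): (leaf)

Answer: none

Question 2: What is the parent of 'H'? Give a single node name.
Scan adjacency: H appears as child of D

Answer: D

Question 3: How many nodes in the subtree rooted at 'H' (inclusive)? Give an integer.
Answer: 4

Derivation:
Subtree rooted at H contains: B, F, H, J
Count = 4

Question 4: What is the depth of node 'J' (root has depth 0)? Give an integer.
Path from root to J: A -> D -> H -> J
Depth = number of edges = 3

Answer: 3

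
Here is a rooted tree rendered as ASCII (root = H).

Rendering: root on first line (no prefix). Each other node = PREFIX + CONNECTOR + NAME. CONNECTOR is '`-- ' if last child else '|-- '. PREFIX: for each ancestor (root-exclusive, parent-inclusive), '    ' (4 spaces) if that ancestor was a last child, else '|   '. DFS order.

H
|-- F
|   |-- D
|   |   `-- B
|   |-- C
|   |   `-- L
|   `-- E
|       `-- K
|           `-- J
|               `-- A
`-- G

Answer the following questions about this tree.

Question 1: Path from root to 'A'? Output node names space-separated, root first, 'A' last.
Answer: H F E K J A

Derivation:
Walk down from root: H -> F -> E -> K -> J -> A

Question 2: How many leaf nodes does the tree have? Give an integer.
Answer: 4

Derivation:
Leaves (nodes with no children): A, B, G, L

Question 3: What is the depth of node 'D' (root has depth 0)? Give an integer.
Path from root to D: H -> F -> D
Depth = number of edges = 2

Answer: 2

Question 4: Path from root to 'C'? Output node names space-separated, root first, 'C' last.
Walk down from root: H -> F -> C

Answer: H F C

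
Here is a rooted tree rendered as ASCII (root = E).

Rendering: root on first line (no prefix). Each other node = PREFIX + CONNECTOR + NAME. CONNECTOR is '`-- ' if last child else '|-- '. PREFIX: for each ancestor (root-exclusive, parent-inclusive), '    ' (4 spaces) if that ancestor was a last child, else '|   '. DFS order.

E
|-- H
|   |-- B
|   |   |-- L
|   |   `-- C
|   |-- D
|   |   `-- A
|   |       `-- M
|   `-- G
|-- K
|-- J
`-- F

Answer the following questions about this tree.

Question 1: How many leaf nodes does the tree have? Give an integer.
Answer: 7

Derivation:
Leaves (nodes with no children): C, F, G, J, K, L, M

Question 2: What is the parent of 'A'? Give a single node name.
Scan adjacency: A appears as child of D

Answer: D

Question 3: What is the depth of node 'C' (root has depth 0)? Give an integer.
Path from root to C: E -> H -> B -> C
Depth = number of edges = 3

Answer: 3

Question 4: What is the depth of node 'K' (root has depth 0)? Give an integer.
Path from root to K: E -> K
Depth = number of edges = 1

Answer: 1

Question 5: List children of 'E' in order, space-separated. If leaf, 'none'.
Answer: H K J F

Derivation:
Node E's children (from adjacency): H, K, J, F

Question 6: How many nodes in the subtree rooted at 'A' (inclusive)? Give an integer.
Subtree rooted at A contains: A, M
Count = 2

Answer: 2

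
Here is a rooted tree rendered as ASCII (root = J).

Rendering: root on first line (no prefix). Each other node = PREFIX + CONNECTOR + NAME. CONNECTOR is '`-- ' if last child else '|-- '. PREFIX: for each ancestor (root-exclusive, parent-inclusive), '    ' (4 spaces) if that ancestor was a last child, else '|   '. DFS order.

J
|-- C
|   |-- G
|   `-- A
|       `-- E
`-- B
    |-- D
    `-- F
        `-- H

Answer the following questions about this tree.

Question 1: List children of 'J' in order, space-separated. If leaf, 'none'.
Node J's children (from adjacency): C, B

Answer: C B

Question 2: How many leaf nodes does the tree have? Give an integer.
Answer: 4

Derivation:
Leaves (nodes with no children): D, E, G, H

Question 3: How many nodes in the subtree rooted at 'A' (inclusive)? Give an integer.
Answer: 2

Derivation:
Subtree rooted at A contains: A, E
Count = 2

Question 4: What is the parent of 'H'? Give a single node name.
Answer: F

Derivation:
Scan adjacency: H appears as child of F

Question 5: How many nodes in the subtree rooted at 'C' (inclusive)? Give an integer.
Subtree rooted at C contains: A, C, E, G
Count = 4

Answer: 4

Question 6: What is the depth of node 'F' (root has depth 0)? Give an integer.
Answer: 2

Derivation:
Path from root to F: J -> B -> F
Depth = number of edges = 2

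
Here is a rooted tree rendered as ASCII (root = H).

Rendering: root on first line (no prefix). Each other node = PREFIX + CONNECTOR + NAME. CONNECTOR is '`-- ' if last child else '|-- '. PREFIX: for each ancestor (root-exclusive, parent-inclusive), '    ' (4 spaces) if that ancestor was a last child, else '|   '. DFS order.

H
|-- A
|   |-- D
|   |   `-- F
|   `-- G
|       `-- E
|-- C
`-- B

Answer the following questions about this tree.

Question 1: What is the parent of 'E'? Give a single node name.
Scan adjacency: E appears as child of G

Answer: G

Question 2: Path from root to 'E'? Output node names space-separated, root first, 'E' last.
Walk down from root: H -> A -> G -> E

Answer: H A G E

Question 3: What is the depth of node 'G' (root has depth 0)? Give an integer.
Answer: 2

Derivation:
Path from root to G: H -> A -> G
Depth = number of edges = 2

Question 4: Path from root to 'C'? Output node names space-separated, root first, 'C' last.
Walk down from root: H -> C

Answer: H C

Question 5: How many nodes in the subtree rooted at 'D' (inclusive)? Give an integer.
Answer: 2

Derivation:
Subtree rooted at D contains: D, F
Count = 2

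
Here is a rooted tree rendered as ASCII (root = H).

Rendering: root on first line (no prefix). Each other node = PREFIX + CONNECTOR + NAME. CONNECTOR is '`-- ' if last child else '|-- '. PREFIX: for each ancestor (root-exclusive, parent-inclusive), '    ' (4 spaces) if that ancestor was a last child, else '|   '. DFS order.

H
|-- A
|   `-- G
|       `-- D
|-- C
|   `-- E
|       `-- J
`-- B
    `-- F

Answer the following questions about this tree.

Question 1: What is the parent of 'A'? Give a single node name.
Answer: H

Derivation:
Scan adjacency: A appears as child of H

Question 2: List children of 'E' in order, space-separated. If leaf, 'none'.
Answer: J

Derivation:
Node E's children (from adjacency): J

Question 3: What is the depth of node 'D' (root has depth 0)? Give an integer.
Path from root to D: H -> A -> G -> D
Depth = number of edges = 3

Answer: 3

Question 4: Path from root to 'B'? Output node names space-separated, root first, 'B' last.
Walk down from root: H -> B

Answer: H B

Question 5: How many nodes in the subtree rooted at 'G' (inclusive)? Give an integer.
Answer: 2

Derivation:
Subtree rooted at G contains: D, G
Count = 2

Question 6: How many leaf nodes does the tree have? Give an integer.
Leaves (nodes with no children): D, F, J

Answer: 3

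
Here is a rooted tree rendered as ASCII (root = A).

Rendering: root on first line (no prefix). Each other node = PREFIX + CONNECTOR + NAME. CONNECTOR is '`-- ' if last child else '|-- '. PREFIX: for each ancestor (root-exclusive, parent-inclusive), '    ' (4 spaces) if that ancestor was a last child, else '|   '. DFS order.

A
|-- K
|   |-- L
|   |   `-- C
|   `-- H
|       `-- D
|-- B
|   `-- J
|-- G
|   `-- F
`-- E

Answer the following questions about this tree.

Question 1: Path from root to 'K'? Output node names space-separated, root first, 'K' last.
Answer: A K

Derivation:
Walk down from root: A -> K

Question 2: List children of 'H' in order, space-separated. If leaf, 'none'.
Node H's children (from adjacency): D

Answer: D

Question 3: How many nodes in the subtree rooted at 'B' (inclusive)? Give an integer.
Answer: 2

Derivation:
Subtree rooted at B contains: B, J
Count = 2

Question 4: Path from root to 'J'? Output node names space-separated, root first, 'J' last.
Walk down from root: A -> B -> J

Answer: A B J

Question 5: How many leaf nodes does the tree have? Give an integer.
Leaves (nodes with no children): C, D, E, F, J

Answer: 5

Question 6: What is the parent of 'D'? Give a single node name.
Answer: H

Derivation:
Scan adjacency: D appears as child of H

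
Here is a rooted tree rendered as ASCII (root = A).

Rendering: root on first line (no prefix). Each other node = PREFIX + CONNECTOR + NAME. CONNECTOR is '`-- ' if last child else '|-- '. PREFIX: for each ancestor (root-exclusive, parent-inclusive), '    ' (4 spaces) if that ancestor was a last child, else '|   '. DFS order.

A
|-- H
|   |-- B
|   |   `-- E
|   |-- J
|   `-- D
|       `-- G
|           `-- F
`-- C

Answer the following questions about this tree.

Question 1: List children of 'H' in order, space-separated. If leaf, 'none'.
Node H's children (from adjacency): B, J, D

Answer: B J D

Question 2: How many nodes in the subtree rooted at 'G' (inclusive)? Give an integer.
Subtree rooted at G contains: F, G
Count = 2

Answer: 2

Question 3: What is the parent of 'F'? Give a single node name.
Answer: G

Derivation:
Scan adjacency: F appears as child of G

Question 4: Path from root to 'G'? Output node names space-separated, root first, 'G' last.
Answer: A H D G

Derivation:
Walk down from root: A -> H -> D -> G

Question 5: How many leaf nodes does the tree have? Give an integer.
Answer: 4

Derivation:
Leaves (nodes with no children): C, E, F, J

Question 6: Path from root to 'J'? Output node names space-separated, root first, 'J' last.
Walk down from root: A -> H -> J

Answer: A H J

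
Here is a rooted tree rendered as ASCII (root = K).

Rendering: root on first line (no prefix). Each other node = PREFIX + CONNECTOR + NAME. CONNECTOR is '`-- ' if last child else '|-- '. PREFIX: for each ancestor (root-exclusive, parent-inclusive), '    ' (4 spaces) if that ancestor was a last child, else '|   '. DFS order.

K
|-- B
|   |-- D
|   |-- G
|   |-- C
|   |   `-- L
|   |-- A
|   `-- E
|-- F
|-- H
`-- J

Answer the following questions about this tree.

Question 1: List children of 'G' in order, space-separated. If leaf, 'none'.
Node G's children (from adjacency): (leaf)

Answer: none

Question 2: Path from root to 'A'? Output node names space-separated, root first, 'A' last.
Answer: K B A

Derivation:
Walk down from root: K -> B -> A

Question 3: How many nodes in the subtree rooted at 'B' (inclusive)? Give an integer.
Subtree rooted at B contains: A, B, C, D, E, G, L
Count = 7

Answer: 7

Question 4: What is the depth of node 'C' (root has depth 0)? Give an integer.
Answer: 2

Derivation:
Path from root to C: K -> B -> C
Depth = number of edges = 2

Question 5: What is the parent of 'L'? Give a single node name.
Scan adjacency: L appears as child of C

Answer: C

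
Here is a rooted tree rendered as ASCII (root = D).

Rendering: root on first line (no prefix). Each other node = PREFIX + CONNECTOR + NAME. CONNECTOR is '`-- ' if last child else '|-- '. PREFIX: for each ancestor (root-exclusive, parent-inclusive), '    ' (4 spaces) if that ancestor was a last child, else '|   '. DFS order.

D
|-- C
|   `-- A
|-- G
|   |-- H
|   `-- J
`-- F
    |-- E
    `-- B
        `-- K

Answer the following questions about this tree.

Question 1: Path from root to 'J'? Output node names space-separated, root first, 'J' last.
Walk down from root: D -> G -> J

Answer: D G J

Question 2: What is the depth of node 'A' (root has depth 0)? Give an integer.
Path from root to A: D -> C -> A
Depth = number of edges = 2

Answer: 2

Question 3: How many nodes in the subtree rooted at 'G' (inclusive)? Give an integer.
Answer: 3

Derivation:
Subtree rooted at G contains: G, H, J
Count = 3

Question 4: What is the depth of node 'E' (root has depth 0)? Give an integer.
Answer: 2

Derivation:
Path from root to E: D -> F -> E
Depth = number of edges = 2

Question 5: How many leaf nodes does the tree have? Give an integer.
Leaves (nodes with no children): A, E, H, J, K

Answer: 5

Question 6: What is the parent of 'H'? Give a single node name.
Scan adjacency: H appears as child of G

Answer: G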